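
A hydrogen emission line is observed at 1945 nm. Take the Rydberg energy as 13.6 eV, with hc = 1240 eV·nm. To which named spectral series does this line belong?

ΔE = 1240/1945 = 0.6375 eV.
This matches 13.6 × (1/4² − 1/8²), so n_f = 4: the Brackett series.

Brackett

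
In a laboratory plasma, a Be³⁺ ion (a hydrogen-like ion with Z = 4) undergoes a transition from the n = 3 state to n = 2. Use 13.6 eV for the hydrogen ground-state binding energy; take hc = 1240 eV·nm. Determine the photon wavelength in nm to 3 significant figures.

For Z = 4 the level energies scale as Z², so the effective Rydberg energy is 13.6 × 16 = 217.6 eV.
ΔE = 217.6 × (1/2² − 1/3²) = 217.6 × 0.1389 = 30.22 eV.
λ = hc/ΔE = 1240 / 30.22 = 41.0 nm.

41.0 nm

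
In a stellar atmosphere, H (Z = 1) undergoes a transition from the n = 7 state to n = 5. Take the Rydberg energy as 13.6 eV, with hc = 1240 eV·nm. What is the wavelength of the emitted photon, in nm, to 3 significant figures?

ΔE = 13.60 × (1/5² − 1/7²) = 13.60 × 0.01959 = 0.2664 eV.
λ = hc/ΔE = 1240 / 0.2664 = 4650 nm.
This line belongs to the Pfund series.

4650 nm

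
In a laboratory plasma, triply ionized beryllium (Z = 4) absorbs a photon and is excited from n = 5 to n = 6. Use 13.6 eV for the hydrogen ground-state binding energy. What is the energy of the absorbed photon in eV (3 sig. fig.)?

The Bohr energies scale as Z², so for Z = 4: E_n = −217.6/n² eV.
E_6 = −217.6/36 = −6.044 eV and E_5 = −217.6/25 = −8.704 eV.
The photon energy is |E_6 − E_5| = 2.66 eV.

2.66 eV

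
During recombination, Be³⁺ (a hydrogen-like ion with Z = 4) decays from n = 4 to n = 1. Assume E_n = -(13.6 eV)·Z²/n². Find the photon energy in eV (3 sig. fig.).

The Bohr energies scale as Z², so for Z = 4: E_n = −217.6/n² eV.
E_4 = −217.6/16 = −13.60 eV and E_1 = −217.6/1 = −217.6 eV.
The photon energy is |E_4 − E_1| = 204 eV.

204 eV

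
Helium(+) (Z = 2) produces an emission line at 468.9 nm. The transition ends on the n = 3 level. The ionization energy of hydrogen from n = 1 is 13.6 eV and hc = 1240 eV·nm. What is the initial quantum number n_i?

n_i = 4

The photon energy is ΔE = hc/λ = 1240 / 468.9 = 2.644 eV.
With Z = 2, ΔE = 54.40 × (1/n_f² − 1/n_i²), so 1/n_f² − 1/n_i² = 0.04861.
With n_f = 3: 1/n_i² = 1/9 − 0.04861 = 0.06250, so n_i ≈ 4.00.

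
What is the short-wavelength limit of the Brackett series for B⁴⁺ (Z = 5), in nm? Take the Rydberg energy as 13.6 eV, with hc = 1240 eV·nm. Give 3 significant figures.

The Brackett series has lower level n_f = 4; the series limit corresponds to n_i → ∞.
ΔE_max = 13.6 × 25 / 4² = 21.25 eV.
λ_min = 1240 / 21.25 = 58.4 nm.

58.4 nm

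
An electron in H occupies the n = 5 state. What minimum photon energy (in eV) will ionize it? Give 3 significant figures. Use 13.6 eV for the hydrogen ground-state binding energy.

E_5 = −13.60/25 = −0.544 eV, so ionization (to E = 0) requires 0.544 eV.

0.544 eV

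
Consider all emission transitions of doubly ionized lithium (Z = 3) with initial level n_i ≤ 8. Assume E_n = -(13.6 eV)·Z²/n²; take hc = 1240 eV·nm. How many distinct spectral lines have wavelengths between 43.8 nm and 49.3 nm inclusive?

Enumerate all n_i → n_f pairs with 1 ≤ n_f < n_i ≤ 8 and compute λ = 1240 / [13.6·9·(1/n_f² − 1/n_i²)].
Lines falling in [43.8, 49.3] nm: 7→2 (44.12 nm), 6→2 (45.59 nm), 5→2 (48.24 nm).

3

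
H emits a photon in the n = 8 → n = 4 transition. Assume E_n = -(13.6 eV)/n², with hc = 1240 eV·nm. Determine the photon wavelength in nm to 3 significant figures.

ΔE = 13.60 × (1/4² − 1/8²) = 13.60 × 0.04688 = 0.6375 eV.
λ = hc/ΔE = 1240 / 0.6375 = 1950 nm.
This line belongs to the Brackett series.

1950 nm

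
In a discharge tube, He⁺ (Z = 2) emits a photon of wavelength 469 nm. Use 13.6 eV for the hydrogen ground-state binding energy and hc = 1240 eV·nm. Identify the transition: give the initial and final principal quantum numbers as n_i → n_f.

The photon energy is ΔE = hc/λ = 1240 / 469 = 2.644 eV.
With Z = 2, ΔE = 54.40 × (1/n_f² − 1/n_i²), so 1/n_f² − 1/n_i² = 0.04860.
Trying n_f = 3 gives 1/n_i² = 0.06251, i.e. n_i ≈ 4; this pair matches.

n_i = 4, n_f = 3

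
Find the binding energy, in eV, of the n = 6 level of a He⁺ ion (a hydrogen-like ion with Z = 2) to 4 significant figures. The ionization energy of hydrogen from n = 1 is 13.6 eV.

1.511 eV

E_n = −13.6 Z²/n² = −54.40/n² eV for Z = 2.
E_6 = −54.40/36 = −1.511 eV, so ionization (to E = 0) requires 1.511 eV.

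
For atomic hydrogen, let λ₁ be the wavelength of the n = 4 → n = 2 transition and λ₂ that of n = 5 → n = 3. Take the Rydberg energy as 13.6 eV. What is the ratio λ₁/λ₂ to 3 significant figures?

λ ∝ 1/ΔE ∝ 1/(1/n_f² − 1/n_i²), and the Z² and hc factors cancel in the ratio.
λ₁/λ₂ = (1/3² − 1/5²)/(1/2² − 1/4²) = 0.07111/0.1875 = 0.379.

0.379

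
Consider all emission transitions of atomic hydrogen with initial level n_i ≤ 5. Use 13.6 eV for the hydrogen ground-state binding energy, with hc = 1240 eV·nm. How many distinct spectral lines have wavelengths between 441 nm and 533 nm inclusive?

Enumerate all n_i → n_f pairs with 1 ≤ n_f < n_i ≤ 5 and compute λ = 1240 / [13.6·1·(1/n_f² − 1/n_i²)].
Lines falling in [441, 533] nm: 4→2 (486.3 nm).

1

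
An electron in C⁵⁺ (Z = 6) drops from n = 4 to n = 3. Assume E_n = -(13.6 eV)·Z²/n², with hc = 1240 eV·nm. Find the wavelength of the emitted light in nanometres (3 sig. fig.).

52.1 nm

For Z = 6 the level energies scale as Z², so the effective Rydberg energy is 13.6 × 36 = 489.6 eV.
ΔE = 489.6 × (1/3² − 1/4²) = 489.6 × 0.04861 = 23.80 eV.
λ = hc/ΔE = 1240 / 23.80 = 52.1 nm.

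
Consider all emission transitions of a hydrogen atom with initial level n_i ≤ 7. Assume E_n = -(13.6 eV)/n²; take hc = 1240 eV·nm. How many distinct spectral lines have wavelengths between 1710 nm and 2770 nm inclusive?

Enumerate all n_i → n_f pairs with 1 ≤ n_f < n_i ≤ 7 and compute λ = 1240 / [13.6·1·(1/n_f² − 1/n_i²)].
Lines falling in [1710, 2770] nm: 4→3 (1876 nm), 7→4 (2166 nm), 6→4 (2626 nm).

3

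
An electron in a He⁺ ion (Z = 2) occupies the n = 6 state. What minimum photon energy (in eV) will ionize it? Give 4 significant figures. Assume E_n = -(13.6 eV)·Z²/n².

E_n = −13.6 Z²/n² = −54.40/n² eV for Z = 2.
E_6 = −54.40/36 = −1.511 eV, so ionization (to E = 0) requires 1.511 eV.

1.511 eV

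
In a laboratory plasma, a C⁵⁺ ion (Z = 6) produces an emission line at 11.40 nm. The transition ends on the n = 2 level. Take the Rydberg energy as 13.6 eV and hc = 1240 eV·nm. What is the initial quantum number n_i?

The photon energy is ΔE = hc/λ = 1240 / 11.40 = 108.8 eV.
With Z = 6, ΔE = 489.6 × (1/n_f² − 1/n_i²), so 1/n_f² − 1/n_i² = 0.2222.
With n_f = 2: 1/n_i² = 1/4 − 0.2222 = 0.02784, so n_i ≈ 5.99.

n_i = 6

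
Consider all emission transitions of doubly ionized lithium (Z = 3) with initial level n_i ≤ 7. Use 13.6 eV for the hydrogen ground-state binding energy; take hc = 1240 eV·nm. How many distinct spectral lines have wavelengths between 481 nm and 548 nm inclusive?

1

Enumerate all n_i → n_f pairs with 1 ≤ n_f < n_i ≤ 7 and compute λ = 1240 / [13.6·9·(1/n_f² − 1/n_i²)].
Lines falling in [481, 548] nm: 7→5 (517.1 nm).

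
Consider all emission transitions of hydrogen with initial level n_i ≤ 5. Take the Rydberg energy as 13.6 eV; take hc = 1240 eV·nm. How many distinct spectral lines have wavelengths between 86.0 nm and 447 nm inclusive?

Enumerate all n_i → n_f pairs with 1 ≤ n_f < n_i ≤ 5 and compute λ = 1240 / [13.6·1·(1/n_f² − 1/n_i²)].
Lines falling in [86.0, 447] nm: 5→1 (94.98 nm), 4→1 (97.25 nm), 3→1 (102.6 nm), 2→1 (121.6 nm), 5→2 (434.2 nm).

5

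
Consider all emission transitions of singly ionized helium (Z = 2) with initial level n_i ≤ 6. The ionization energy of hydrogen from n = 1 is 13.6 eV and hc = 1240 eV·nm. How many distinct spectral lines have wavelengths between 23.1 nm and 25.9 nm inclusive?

4

Enumerate all n_i → n_f pairs with 1 ≤ n_f < n_i ≤ 6 and compute λ = 1240 / [13.6·4·(1/n_f² − 1/n_i²)].
Lines falling in [23.1, 25.9] nm: 6→1 (23.45 nm), 5→1 (23.74 nm), 4→1 (24.31 nm), 3→1 (25.64 nm).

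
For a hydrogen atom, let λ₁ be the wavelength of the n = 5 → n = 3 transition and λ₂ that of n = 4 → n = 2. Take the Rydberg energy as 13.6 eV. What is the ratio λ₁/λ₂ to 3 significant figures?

λ ∝ 1/ΔE ∝ 1/(1/n_f² − 1/n_i²), and the Z² and hc factors cancel in the ratio.
λ₁/λ₂ = (1/2² − 1/4²)/(1/3² − 1/5²) = 0.1875/0.07111 = 2.64.

2.64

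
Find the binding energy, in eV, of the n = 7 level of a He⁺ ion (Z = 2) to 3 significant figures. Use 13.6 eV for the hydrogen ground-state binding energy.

E_n = −13.6 Z²/n² = −54.40/n² eV for Z = 2.
E_7 = −54.40/49 = −1.11 eV, so ionization (to E = 0) requires 1.11 eV.

1.11 eV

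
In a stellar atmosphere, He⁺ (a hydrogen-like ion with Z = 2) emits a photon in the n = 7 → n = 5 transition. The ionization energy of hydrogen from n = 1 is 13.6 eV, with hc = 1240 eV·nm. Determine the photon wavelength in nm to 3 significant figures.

1160 nm

For Z = 2 the level energies scale as Z², so the effective Rydberg energy is 13.6 × 4 = 54.40 eV.
ΔE = 54.40 × (1/5² − 1/7²) = 54.40 × 0.01959 = 1.066 eV.
λ = hc/ΔE = 1240 / 1.066 = 1160 nm.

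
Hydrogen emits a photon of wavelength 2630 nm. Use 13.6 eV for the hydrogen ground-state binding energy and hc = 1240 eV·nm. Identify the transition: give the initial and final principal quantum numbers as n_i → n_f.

The photon energy is ΔE = hc/λ = 1240 / 2630 = 0.4715 eV.
With Z = 1, ΔE = 13.60 × (1/n_f² − 1/n_i²), so 1/n_f² − 1/n_i² = 0.03467.
Trying n_f = 4 gives 1/n_i² = 0.02783, i.e. n_i ≈ 6; this pair matches.

n_i = 6, n_f = 4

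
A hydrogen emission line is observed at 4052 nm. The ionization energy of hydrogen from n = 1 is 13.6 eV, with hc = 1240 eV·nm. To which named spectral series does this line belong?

Brackett

ΔE = 1240/4052 = 0.3060 eV.
This matches 13.6 × (1/4² − 1/5²), so n_f = 4: the Brackett series.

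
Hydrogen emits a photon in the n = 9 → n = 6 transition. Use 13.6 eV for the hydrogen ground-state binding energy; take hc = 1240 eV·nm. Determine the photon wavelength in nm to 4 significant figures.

ΔE = 13.60 × (1/6² − 1/9²) = 13.60 × 0.01543 = 0.2099 eV.
λ = hc/ΔE = 1240 / 0.2099 = 5908 nm.

5908 nm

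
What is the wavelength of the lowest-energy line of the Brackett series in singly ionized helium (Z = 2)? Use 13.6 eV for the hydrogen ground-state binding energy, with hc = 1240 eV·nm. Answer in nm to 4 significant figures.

The Brackett series terminates on n_f = 4; the first line has n_i = 4+1 = 5.
ΔE = 54.40 × (1/4² − 1/5²) = 1.224 eV.
λ = 1240 / 1.224 = 1013 nm.

1013 nm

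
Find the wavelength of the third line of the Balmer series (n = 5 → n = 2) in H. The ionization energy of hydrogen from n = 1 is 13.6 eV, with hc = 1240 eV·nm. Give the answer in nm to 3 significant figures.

434 nm

The Balmer series terminates on n_f = 2; the third line has n_i = 2+3 = 5.
ΔE = 13.60 × (1/2² − 1/5²) = 2.856 eV.
λ = 1240 / 2.856 = 434 nm.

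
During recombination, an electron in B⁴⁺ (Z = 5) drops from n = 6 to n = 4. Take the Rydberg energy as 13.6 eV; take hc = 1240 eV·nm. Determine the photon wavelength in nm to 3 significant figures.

105 nm

For Z = 5 the level energies scale as Z², so the effective Rydberg energy is 13.6 × 25 = 340.0 eV.
ΔE = 340.0 × (1/4² − 1/6²) = 340.0 × 0.03472 = 11.81 eV.
λ = hc/ΔE = 1240 / 11.81 = 105 nm.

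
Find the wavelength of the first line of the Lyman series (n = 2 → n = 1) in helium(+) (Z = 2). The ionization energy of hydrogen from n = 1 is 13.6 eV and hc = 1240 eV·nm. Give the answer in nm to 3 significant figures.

30.4 nm

The Lyman series terminates on n_f = 1; the first line has n_i = 1+1 = 2.
ΔE = 54.40 × (1/1² − 1/2²) = 40.80 eV.
λ = 1240 / 40.80 = 30.4 nm.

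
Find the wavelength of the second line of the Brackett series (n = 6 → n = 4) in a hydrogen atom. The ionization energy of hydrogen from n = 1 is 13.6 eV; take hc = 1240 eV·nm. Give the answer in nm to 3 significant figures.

The Brackett series terminates on n_f = 4; the second line has n_i = 4+2 = 6.
ΔE = 13.60 × (1/4² − 1/6²) = 0.4722 eV.
λ = 1240 / 0.4722 = 2630 nm.

2630 nm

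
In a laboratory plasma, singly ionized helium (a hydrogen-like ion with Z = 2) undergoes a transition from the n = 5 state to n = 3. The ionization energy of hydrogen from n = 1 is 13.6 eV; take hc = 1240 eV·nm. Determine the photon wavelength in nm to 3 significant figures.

For Z = 2 the level energies scale as Z², so the effective Rydberg energy is 13.6 × 4 = 54.40 eV.
ΔE = 54.40 × (1/3² − 1/5²) = 54.40 × 0.07111 = 3.868 eV.
λ = hc/ΔE = 1240 / 3.868 = 321 nm.

321 nm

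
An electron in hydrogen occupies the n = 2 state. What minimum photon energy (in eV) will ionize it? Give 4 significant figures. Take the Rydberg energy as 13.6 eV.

3.400 eV

E_2 = −13.60/4 = −3.400 eV, so ionization (to E = 0) requires 3.400 eV.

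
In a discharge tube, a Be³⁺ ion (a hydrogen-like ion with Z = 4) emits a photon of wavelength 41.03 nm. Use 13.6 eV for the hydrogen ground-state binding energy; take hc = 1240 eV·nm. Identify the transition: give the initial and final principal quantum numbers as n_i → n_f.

n_i = 3, n_f = 2

The photon energy is ΔE = hc/λ = 1240 / 41.03 = 30.22 eV.
With Z = 4, ΔE = 217.6 × (1/n_f² − 1/n_i²), so 1/n_f² − 1/n_i² = 0.1389.
Trying n_f = 2 gives 1/n_i² = 0.1111, i.e. n_i ≈ 3; this pair matches.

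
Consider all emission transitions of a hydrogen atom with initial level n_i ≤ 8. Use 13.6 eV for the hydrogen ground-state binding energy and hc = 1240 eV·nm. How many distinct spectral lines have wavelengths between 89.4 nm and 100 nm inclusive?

Enumerate all n_i → n_f pairs with 1 ≤ n_f < n_i ≤ 8 and compute λ = 1240 / [13.6·1·(1/n_f² − 1/n_i²)].
Lines falling in [89.4, 100] nm: 8→1 (92.62 nm), 7→1 (93.08 nm), 6→1 (93.78 nm), 5→1 (94.98 nm), 4→1 (97.25 nm).

5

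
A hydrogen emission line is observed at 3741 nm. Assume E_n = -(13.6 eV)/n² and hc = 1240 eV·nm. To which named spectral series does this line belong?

ΔE = 1240/3741 = 0.3315 eV.
This matches 13.6 × (1/5² − 1/8²), so n_f = 5: the Pfund series.

Pfund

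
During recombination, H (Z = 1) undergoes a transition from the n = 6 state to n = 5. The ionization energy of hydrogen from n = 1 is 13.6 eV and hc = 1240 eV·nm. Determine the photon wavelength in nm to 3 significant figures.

7460 nm

ΔE = 13.60 × (1/5² − 1/6²) = 13.60 × 0.01222 = 0.1662 eV.
λ = hc/ΔE = 1240 / 0.1662 = 7460 nm.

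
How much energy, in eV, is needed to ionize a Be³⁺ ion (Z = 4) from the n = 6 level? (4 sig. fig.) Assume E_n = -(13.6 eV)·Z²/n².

E_n = −13.6 Z²/n² = −217.6/n² eV for Z = 4.
E_6 = −217.6/36 = −6.044 eV, so ionization (to E = 0) requires 6.044 eV.

6.044 eV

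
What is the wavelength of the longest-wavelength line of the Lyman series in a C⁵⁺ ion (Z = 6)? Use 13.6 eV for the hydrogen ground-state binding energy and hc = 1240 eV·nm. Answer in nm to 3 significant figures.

3.38 nm

The Lyman series terminates on n_f = 1; the first line has n_i = 1+1 = 2.
ΔE = 489.6 × (1/1² − 1/2²) = 367.2 eV.
λ = 1240 / 367.2 = 3.38 nm.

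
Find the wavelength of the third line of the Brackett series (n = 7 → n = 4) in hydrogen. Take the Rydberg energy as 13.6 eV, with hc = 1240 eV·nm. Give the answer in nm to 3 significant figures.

2170 nm

The Brackett series terminates on n_f = 4; the third line has n_i = 4+3 = 7.
ΔE = 13.60 × (1/4² − 1/7²) = 0.5724 eV.
λ = 1240 / 0.5724 = 2170 nm.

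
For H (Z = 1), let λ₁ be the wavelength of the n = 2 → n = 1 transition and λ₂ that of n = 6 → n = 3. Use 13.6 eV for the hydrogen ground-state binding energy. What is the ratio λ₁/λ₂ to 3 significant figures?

λ ∝ 1/ΔE ∝ 1/(1/n_f² − 1/n_i²), and the Z² and hc factors cancel in the ratio.
λ₁/λ₂ = (1/3² − 1/6²)/(1/1² − 1/2²) = 0.08333/0.7500 = 0.111.

0.111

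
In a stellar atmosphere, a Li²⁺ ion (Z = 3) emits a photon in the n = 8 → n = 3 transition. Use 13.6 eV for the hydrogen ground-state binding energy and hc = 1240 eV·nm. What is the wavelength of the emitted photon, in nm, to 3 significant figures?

106 nm

For Z = 3 the level energies scale as Z², so the effective Rydberg energy is 13.6 × 9 = 122.4 eV.
ΔE = 122.4 × (1/3² − 1/8²) = 122.4 × 0.09549 = 11.69 eV.
λ = hc/ΔE = 1240 / 11.69 = 106 nm.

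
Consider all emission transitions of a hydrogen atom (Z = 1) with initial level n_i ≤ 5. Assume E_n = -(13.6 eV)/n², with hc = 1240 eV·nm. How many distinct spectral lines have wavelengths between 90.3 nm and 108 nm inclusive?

3

Enumerate all n_i → n_f pairs with 1 ≤ n_f < n_i ≤ 5 and compute λ = 1240 / [13.6·1·(1/n_f² − 1/n_i²)].
Lines falling in [90.3, 108] nm: 5→1 (94.98 nm), 4→1 (97.25 nm), 3→1 (102.6 nm).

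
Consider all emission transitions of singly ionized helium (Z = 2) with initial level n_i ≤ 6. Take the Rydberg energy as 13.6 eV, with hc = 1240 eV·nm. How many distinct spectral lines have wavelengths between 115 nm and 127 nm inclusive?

1

Enumerate all n_i → n_f pairs with 1 ≤ n_f < n_i ≤ 6 and compute λ = 1240 / [13.6·4·(1/n_f² − 1/n_i²)].
Lines falling in [115, 127] nm: 4→2 (121.6 nm).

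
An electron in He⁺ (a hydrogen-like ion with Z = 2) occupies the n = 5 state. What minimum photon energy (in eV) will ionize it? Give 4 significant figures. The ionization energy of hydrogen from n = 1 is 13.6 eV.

E_n = −13.6 Z²/n² = −54.40/n² eV for Z = 2.
E_5 = −54.40/25 = −2.176 eV, so ionization (to E = 0) requires 2.176 eV.

2.176 eV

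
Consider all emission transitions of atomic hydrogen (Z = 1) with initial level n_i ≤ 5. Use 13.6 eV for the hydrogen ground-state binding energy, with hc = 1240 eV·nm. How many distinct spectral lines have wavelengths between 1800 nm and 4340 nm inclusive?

2

Enumerate all n_i → n_f pairs with 1 ≤ n_f < n_i ≤ 5 and compute λ = 1240 / [13.6·1·(1/n_f² − 1/n_i²)].
Lines falling in [1800, 4340] nm: 4→3 (1876 nm), 5→4 (4052 nm).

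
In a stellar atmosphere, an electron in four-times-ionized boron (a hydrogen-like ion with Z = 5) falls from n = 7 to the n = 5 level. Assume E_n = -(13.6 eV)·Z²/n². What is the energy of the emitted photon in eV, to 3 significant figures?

6.66 eV

The Bohr energies scale as Z², so for Z = 5: E_n = −340.0/n² eV.
E_7 = −340.0/49 = −6.939 eV and E_5 = −340.0/25 = −13.60 eV.
The photon energy is |E_7 − E_5| = 6.66 eV.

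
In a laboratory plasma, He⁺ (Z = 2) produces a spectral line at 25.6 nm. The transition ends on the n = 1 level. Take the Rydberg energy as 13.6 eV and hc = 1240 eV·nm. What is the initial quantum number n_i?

The photon energy is ΔE = hc/λ = 1240 / 25.6 = 48.44 eV.
With Z = 2, ΔE = 54.40 × (1/n_f² − 1/n_i²), so 1/n_f² − 1/n_i² = 0.8904.
With n_f = 1: 1/n_i² = 1/1 − 0.8904 = 0.1096, so n_i ≈ 3.02.

n_i = 3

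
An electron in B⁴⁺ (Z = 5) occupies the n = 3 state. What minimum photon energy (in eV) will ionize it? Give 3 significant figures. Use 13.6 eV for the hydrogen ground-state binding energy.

37.8 eV

E_n = −13.6 Z²/n² = −340.0/n² eV for Z = 5.
E_3 = −340.0/9 = −37.8 eV, so ionization (to E = 0) requires 37.8 eV.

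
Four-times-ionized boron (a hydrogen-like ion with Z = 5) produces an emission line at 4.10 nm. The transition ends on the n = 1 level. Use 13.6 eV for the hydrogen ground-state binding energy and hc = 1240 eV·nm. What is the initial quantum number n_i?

The photon energy is ΔE = hc/λ = 1240 / 4.10 = 302.4 eV.
With Z = 5, ΔE = 340.0 × (1/n_f² − 1/n_i²), so 1/n_f² − 1/n_i² = 0.8895.
With n_f = 1: 1/n_i² = 1/1 − 0.8895 = 0.1105, so n_i ≈ 3.01.

n_i = 3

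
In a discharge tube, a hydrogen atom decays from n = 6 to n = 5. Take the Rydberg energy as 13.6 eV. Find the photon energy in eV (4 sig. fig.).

0.1662 eV

E_6 = −13.60/36 = −0.3778 eV and E_5 = −13.60/25 = −0.5440 eV.
The photon energy is |E_6 − E_5| = 0.1662 eV.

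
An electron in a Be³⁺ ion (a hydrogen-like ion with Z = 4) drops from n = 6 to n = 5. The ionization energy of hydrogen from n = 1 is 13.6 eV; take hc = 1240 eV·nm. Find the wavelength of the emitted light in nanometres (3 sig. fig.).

466 nm

For Z = 4 the level energies scale as Z², so the effective Rydberg energy is 13.6 × 16 = 217.6 eV.
ΔE = 217.6 × (1/5² − 1/6²) = 217.6 × 0.01222 = 2.660 eV.
λ = hc/ΔE = 1240 / 2.660 = 466 nm.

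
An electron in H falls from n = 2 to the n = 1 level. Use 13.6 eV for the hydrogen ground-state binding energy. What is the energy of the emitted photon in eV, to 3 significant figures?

E_2 = −13.60/4 = −3.400 eV and E_1 = −13.60/1 = −13.60 eV.
The photon energy is |E_2 − E_1| = 10.2 eV.

10.2 eV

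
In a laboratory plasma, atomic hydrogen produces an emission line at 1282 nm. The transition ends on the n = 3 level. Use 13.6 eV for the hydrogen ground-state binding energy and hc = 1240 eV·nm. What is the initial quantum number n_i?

The photon energy is ΔE = hc/λ = 1240 / 1282 = 0.9672 eV.
With Z = 1, ΔE = 13.60 × (1/n_f² − 1/n_i²), so 1/n_f² − 1/n_i² = 0.07112.
With n_f = 3: 1/n_i² = 1/9 − 0.07112 = 0.03999, so n_i ≈ 5.00.

n_i = 5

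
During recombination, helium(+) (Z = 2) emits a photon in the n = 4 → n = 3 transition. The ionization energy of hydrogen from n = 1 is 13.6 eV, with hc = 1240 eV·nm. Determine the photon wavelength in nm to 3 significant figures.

For Z = 2 the level energies scale as Z², so the effective Rydberg energy is 13.6 × 4 = 54.40 eV.
ΔE = 54.40 × (1/3² − 1/4²) = 54.40 × 0.04861 = 2.644 eV.
λ = hc/ΔE = 1240 / 2.644 = 469 nm.

469 nm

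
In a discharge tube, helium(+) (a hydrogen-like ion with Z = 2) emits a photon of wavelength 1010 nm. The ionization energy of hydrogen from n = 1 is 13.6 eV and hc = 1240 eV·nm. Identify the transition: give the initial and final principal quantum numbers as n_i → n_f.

The photon energy is ΔE = hc/λ = 1240 / 1010 = 1.228 eV.
With Z = 2, ΔE = 54.40 × (1/n_f² − 1/n_i²), so 1/n_f² − 1/n_i² = 0.02257.
Trying n_f = 4 gives 1/n_i² = 0.03993, i.e. n_i ≈ 5; this pair matches.

n_i = 5, n_f = 4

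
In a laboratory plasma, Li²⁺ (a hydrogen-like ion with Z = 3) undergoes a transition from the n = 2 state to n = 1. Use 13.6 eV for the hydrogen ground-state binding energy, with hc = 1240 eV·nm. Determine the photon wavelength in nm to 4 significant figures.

13.51 nm

For Z = 3 the level energies scale as Z², so the effective Rydberg energy is 13.6 × 9 = 122.4 eV.
ΔE = 122.4 × (1/1² − 1/2²) = 122.4 × 0.7500 = 91.80 eV.
λ = hc/ΔE = 1240 / 91.80 = 13.51 nm.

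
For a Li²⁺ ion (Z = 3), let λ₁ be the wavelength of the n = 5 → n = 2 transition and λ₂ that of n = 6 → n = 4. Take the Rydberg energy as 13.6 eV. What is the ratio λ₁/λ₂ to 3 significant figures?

λ ∝ 1/ΔE ∝ 1/(1/n_f² − 1/n_i²), and the Z² and hc factors cancel in the ratio.
λ₁/λ₂ = (1/4² − 1/6²)/(1/2² − 1/5²) = 0.03472/0.2100 = 0.165.

0.165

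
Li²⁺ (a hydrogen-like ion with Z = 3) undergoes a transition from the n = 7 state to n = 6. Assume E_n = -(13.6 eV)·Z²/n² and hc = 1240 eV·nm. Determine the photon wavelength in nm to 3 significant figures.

1370 nm

For Z = 3 the level energies scale as Z², so the effective Rydberg energy is 13.6 × 9 = 122.4 eV.
ΔE = 122.4 × (1/6² − 1/7²) = 122.4 × 0.007370 = 0.9020 eV.
λ = hc/ΔE = 1240 / 0.9020 = 1370 nm.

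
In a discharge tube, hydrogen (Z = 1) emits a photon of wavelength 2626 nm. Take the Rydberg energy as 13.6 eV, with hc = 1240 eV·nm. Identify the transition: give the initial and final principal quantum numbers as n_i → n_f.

n_i = 6, n_f = 4

The photon energy is ΔE = hc/λ = 1240 / 2626 = 0.4722 eV.
With Z = 1, ΔE = 13.60 × (1/n_f² − 1/n_i²), so 1/n_f² − 1/n_i² = 0.03472.
Trying n_f = 4 gives 1/n_i² = 0.02778, i.e. n_i ≈ 6; this pair matches.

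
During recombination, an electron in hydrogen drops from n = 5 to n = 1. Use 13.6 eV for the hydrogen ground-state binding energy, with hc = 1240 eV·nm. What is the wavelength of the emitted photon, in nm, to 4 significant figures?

94.98 nm

ΔE = 13.60 × (1/1² − 1/5²) = 13.60 × 0.9600 = 13.06 eV.
λ = hc/ΔE = 1240 / 13.06 = 94.98 nm.
This line belongs to the Lyman series.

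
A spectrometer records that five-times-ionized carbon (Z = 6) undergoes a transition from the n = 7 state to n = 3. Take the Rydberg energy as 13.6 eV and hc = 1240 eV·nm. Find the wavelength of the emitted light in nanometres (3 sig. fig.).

27.9 nm

For Z = 6 the level energies scale as Z², so the effective Rydberg energy is 13.6 × 36 = 489.6 eV.
ΔE = 489.6 × (1/3² − 1/7²) = 489.6 × 0.09070 = 44.41 eV.
λ = hc/ΔE = 1240 / 44.41 = 27.9 nm.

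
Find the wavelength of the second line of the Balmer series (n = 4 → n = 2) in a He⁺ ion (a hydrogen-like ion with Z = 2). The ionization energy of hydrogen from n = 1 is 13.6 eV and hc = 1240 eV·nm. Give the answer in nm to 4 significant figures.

121.6 nm

The Balmer series terminates on n_f = 2; the second line has n_i = 2+2 = 4.
ΔE = 54.40 × (1/2² − 1/4²) = 10.20 eV.
λ = 1240 / 10.20 = 121.6 nm.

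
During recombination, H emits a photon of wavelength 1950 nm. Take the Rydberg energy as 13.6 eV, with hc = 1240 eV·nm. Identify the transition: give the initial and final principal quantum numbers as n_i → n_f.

The photon energy is ΔE = hc/λ = 1240 / 1950 = 0.6359 eV.
With Z = 1, ΔE = 13.60 × (1/n_f² − 1/n_i²), so 1/n_f² − 1/n_i² = 0.04676.
Trying n_f = 4 gives 1/n_i² = 0.01574, i.e. n_i ≈ 8; this pair matches.

n_i = 8, n_f = 4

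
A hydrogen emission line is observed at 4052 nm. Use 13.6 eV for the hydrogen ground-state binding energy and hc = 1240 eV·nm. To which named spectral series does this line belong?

Brackett

ΔE = 1240/4052 = 0.3060 eV.
This matches 13.6 × (1/4² − 1/5²), so n_f = 4: the Brackett series.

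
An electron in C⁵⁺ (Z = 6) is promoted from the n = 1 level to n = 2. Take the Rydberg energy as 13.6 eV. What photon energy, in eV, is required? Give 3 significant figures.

367 eV

The Bohr energies scale as Z², so for Z = 6: E_n = −489.6/n² eV.
E_2 = −489.6/4 = −122.4 eV and E_1 = −489.6/1 = −489.6 eV.
The photon energy is |E_2 − E_1| = 367 eV.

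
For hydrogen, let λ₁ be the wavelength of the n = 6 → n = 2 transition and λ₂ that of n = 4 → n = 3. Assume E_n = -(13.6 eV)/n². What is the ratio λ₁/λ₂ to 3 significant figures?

0.219

λ ∝ 1/ΔE ∝ 1/(1/n_f² − 1/n_i²), and the Z² and hc factors cancel in the ratio.
λ₁/λ₂ = (1/3² − 1/4²)/(1/2² − 1/6²) = 0.04861/0.2222 = 0.219.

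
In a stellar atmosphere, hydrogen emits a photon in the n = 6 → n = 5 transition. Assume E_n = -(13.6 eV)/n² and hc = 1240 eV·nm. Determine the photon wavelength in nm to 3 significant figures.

ΔE = 13.60 × (1/5² − 1/6²) = 13.60 × 0.01222 = 0.1662 eV.
λ = hc/ΔE = 1240 / 0.1662 = 7460 nm.
This line belongs to the Pfund series.

7460 nm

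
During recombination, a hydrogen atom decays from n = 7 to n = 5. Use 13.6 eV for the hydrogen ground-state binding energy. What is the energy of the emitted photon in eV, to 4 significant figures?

E_7 = −13.60/49 = −0.2776 eV and E_5 = −13.60/25 = −0.5440 eV.
The photon energy is |E_7 − E_5| = 0.2664 eV.

0.2664 eV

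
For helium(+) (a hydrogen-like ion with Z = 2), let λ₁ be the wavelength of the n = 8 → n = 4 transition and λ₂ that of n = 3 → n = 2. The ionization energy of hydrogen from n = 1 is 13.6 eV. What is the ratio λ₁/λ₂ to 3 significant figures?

2.96

λ ∝ 1/ΔE ∝ 1/(1/n_f² − 1/n_i²), and the Z² and hc factors cancel in the ratio.
λ₁/λ₂ = (1/2² − 1/3²)/(1/4² − 1/8²) = 0.1389/0.04688 = 2.96.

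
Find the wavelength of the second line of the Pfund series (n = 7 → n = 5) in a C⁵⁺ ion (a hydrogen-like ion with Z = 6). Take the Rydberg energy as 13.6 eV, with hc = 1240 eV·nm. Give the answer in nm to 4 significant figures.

The Pfund series terminates on n_f = 5; the second line has n_i = 5+2 = 7.
ΔE = 489.6 × (1/5² − 1/7²) = 9.592 eV.
λ = 1240 / 9.592 = 129.3 nm.

129.3 nm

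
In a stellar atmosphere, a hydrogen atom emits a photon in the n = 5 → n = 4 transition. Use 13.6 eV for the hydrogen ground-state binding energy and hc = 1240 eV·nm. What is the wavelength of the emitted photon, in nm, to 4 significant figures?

4052 nm

ΔE = 13.60 × (1/4² − 1/5²) = 13.60 × 0.02250 = 0.3060 eV.
λ = hc/ΔE = 1240 / 0.3060 = 4052 nm.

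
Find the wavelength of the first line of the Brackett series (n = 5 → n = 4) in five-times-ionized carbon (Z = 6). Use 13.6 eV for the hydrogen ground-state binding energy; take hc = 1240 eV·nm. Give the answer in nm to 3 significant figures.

113 nm

The Brackett series terminates on n_f = 4; the first line has n_i = 4+1 = 5.
ΔE = 489.6 × (1/4² − 1/5²) = 11.02 eV.
λ = 1240 / 11.02 = 113 nm.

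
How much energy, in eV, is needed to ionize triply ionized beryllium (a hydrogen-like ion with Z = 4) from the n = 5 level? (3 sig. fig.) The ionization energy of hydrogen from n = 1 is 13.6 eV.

E_n = −13.6 Z²/n² = −217.6/n² eV for Z = 4.
E_5 = −217.6/25 = −8.70 eV, so ionization (to E = 0) requires 8.70 eV.

8.70 eV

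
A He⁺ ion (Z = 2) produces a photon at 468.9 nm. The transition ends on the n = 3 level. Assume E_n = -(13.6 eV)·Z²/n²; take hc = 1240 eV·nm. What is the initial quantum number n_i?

The photon energy is ΔE = hc/λ = 1240 / 468.9 = 2.644 eV.
With Z = 2, ΔE = 54.40 × (1/n_f² − 1/n_i²), so 1/n_f² − 1/n_i² = 0.04861.
With n_f = 3: 1/n_i² = 1/9 − 0.04861 = 0.06250, so n_i ≈ 4.00.

n_i = 4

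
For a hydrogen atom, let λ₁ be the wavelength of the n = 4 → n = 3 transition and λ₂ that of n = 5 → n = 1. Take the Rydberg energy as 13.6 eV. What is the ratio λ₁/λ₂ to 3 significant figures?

19.7

λ ∝ 1/ΔE ∝ 1/(1/n_f² − 1/n_i²), and the Z² and hc factors cancel in the ratio.
λ₁/λ₂ = (1/1² − 1/5²)/(1/3² − 1/4²) = 0.9600/0.04861 = 19.7.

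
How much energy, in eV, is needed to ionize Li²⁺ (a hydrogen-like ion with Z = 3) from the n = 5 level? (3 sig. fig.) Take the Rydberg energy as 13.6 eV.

E_n = −13.6 Z²/n² = −122.4/n² eV for Z = 3.
E_5 = −122.4/25 = −4.90 eV, so ionization (to E = 0) requires 4.90 eV.

4.90 eV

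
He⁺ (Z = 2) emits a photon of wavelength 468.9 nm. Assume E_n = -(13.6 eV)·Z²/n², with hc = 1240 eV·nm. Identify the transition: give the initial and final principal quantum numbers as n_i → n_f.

The photon energy is ΔE = hc/λ = 1240 / 468.9 = 2.644 eV.
With Z = 2, ΔE = 54.40 × (1/n_f² − 1/n_i²), so 1/n_f² − 1/n_i² = 0.04861.
Trying n_f = 3 gives 1/n_i² = 0.06250, i.e. n_i ≈ 4; this pair matches.

n_i = 4, n_f = 3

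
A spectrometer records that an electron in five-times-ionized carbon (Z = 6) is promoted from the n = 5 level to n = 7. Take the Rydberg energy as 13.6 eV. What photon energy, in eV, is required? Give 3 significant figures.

9.59 eV

The Bohr energies scale as Z², so for Z = 6: E_n = −489.6/n² eV.
E_7 = −489.6/49 = −9.992 eV and E_5 = −489.6/25 = −19.58 eV.
The photon energy is |E_7 − E_5| = 9.59 eV.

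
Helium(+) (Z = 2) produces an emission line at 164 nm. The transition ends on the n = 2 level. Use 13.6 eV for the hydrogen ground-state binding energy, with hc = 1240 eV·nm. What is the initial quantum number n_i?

The photon energy is ΔE = hc/λ = 1240 / 164 = 7.561 eV.
With Z = 2, ΔE = 54.40 × (1/n_f² − 1/n_i²), so 1/n_f² − 1/n_i² = 0.1390.
With n_f = 2: 1/n_i² = 1/4 − 0.1390 = 0.1110, so n_i ≈ 3.00.

n_i = 3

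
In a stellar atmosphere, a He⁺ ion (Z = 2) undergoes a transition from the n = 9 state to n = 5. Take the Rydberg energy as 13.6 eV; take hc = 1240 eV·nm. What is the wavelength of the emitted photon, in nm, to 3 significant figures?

For Z = 2 the level energies scale as Z², so the effective Rydberg energy is 13.6 × 4 = 54.40 eV.
ΔE = 54.40 × (1/5² − 1/9²) = 54.40 × 0.02765 = 1.504 eV.
λ = hc/ΔE = 1240 / 1.504 = 824 nm.

824 nm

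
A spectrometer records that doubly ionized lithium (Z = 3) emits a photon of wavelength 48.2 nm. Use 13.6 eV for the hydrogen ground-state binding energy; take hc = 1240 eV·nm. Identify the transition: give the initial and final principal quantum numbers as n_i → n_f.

The photon energy is ΔE = hc/λ = 1240 / 48.2 = 25.73 eV.
With Z = 3, ΔE = 122.4 × (1/n_f² − 1/n_i²), so 1/n_f² − 1/n_i² = 0.2102.
Trying n_f = 2 gives 1/n_i² = 0.03982, i.e. n_i ≈ 5; this pair matches.

n_i = 5, n_f = 2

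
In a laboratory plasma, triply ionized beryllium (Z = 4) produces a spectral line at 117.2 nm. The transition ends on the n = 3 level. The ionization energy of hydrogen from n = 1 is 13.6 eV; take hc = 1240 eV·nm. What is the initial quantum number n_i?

n_i = 4

The photon energy is ΔE = hc/λ = 1240 / 117.2 = 10.58 eV.
With Z = 4, ΔE = 217.6 × (1/n_f² − 1/n_i²), so 1/n_f² − 1/n_i² = 0.04862.
With n_f = 3: 1/n_i² = 1/9 − 0.04862 = 0.06249, so n_i ≈ 4.00.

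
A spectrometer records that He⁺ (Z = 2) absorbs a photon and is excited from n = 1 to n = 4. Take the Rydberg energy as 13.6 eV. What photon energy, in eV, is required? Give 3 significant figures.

51.0 eV

The Bohr energies scale as Z², so for Z = 2: E_n = −54.40/n² eV.
E_4 = −54.40/16 = −3.400 eV and E_1 = −54.40/1 = −54.40 eV.
The photon energy is |E_4 − E_1| = 51.0 eV.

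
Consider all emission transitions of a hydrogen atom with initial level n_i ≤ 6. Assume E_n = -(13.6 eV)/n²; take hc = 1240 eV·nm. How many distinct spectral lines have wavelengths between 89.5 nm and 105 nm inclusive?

4

Enumerate all n_i → n_f pairs with 1 ≤ n_f < n_i ≤ 6 and compute λ = 1240 / [13.6·1·(1/n_f² − 1/n_i²)].
Lines falling in [89.5, 105] nm: 6→1 (93.78 nm), 5→1 (94.98 nm), 4→1 (97.25 nm), 3→1 (102.6 nm).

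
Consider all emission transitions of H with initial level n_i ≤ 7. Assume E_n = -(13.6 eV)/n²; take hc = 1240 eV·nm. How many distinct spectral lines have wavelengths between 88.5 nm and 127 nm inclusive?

Enumerate all n_i → n_f pairs with 1 ≤ n_f < n_i ≤ 7 and compute λ = 1240 / [13.6·1·(1/n_f² − 1/n_i²)].
Lines falling in [88.5, 127] nm: 7→1 (93.08 nm), 6→1 (93.78 nm), 5→1 (94.98 nm), 4→1 (97.25 nm), 3→1 (102.6 nm), 2→1 (121.6 nm).

6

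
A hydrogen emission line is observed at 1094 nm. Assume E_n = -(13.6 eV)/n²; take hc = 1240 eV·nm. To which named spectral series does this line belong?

Paschen

ΔE = 1240/1094 = 1.133 eV.
This matches 13.6 × (1/3² − 1/6²), so n_f = 3: the Paschen series.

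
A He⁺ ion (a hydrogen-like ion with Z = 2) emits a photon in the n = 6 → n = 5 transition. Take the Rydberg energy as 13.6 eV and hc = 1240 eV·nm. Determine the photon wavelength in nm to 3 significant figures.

For Z = 2 the level energies scale as Z², so the effective Rydberg energy is 13.6 × 4 = 54.40 eV.
ΔE = 54.40 × (1/5² − 1/6²) = 54.40 × 0.01222 = 0.6649 eV.
λ = hc/ΔE = 1240 / 0.6649 = 1860 nm.

1860 nm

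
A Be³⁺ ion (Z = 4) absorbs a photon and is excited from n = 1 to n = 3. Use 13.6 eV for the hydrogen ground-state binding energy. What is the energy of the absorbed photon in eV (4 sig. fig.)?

193.4 eV

The Bohr energies scale as Z², so for Z = 4: E_n = −217.6/n² eV.
E_3 = −217.6/9 = −24.18 eV and E_1 = −217.6/1 = −217.6 eV.
The photon energy is |E_3 − E_1| = 193.4 eV.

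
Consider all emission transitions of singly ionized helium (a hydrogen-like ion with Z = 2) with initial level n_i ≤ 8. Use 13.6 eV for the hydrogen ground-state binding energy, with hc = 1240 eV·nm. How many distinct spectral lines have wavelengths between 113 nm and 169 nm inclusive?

Enumerate all n_i → n_f pairs with 1 ≤ n_f < n_i ≤ 8 and compute λ = 1240 / [13.6·4·(1/n_f² − 1/n_i²)].
Lines falling in [113, 169] nm: 4→2 (121.6 nm), 3→2 (164.1 nm).

2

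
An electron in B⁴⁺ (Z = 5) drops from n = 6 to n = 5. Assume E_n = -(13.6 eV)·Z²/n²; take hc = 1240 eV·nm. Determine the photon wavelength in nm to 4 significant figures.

For Z = 5 the level energies scale as Z², so the effective Rydberg energy is 13.6 × 25 = 340.0 eV.
ΔE = 340.0 × (1/5² − 1/6²) = 340.0 × 0.01222 = 4.156 eV.
λ = hc/ΔE = 1240 / 4.156 = 298.4 nm.

298.4 nm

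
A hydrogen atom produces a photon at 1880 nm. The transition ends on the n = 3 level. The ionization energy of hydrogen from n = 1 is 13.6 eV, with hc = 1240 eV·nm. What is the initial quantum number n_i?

n_i = 4

The photon energy is ΔE = hc/λ = 1240 / 1880 = 0.6596 eV.
With Z = 1, ΔE = 13.60 × (1/n_f² − 1/n_i²), so 1/n_f² − 1/n_i² = 0.04850.
With n_f = 3: 1/n_i² = 1/9 − 0.04850 = 0.06261, so n_i ≈ 4.00.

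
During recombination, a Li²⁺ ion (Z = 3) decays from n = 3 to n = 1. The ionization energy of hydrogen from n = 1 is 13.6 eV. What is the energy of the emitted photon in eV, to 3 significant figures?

The Bohr energies scale as Z², so for Z = 3: E_n = −122.4/n² eV.
E_3 = −122.4/9 = −13.60 eV and E_1 = −122.4/1 = −122.4 eV.
The photon energy is |E_3 − E_1| = 109 eV.

109 eV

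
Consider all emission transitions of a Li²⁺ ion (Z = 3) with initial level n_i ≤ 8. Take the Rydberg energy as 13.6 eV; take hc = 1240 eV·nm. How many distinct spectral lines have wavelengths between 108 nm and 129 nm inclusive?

Enumerate all n_i → n_f pairs with 1 ≤ n_f < n_i ≤ 8 and compute λ = 1240 / [13.6·9·(1/n_f² − 1/n_i²)].
Lines falling in [108, 129] nm: 7→3 (111.7 nm), 6→3 (121.6 nm).

2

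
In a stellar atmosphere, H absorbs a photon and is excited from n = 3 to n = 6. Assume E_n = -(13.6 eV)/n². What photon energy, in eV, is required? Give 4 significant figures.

E_6 = −13.60/36 = −0.3778 eV and E_3 = −13.60/9 = −1.511 eV.
The photon energy is |E_6 − E_3| = 1.133 eV.

1.133 eV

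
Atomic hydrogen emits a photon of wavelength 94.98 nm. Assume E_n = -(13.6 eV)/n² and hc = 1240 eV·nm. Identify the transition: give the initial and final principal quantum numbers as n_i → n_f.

The photon energy is ΔE = hc/λ = 1240 / 94.98 = 13.06 eV.
With Z = 1, ΔE = 13.60 × (1/n_f² − 1/n_i²), so 1/n_f² − 1/n_i² = 0.9600.
Trying n_f = 1 gives 1/n_i² = 0.04005, i.e. n_i ≈ 5; this pair matches.

n_i = 5, n_f = 1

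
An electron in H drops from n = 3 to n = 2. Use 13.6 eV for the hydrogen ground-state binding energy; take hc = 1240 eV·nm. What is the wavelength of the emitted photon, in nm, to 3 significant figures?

656 nm

ΔE = 13.60 × (1/2² − 1/3²) = 13.60 × 0.1389 = 1.889 eV.
λ = hc/ΔE = 1240 / 1.889 = 656 nm.
This line belongs to the Balmer series.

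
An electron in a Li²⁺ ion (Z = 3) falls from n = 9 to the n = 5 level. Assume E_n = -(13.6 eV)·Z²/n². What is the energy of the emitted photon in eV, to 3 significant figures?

3.38 eV

The Bohr energies scale as Z², so for Z = 3: E_n = −122.4/n² eV.
E_9 = −122.4/81 = −1.511 eV and E_5 = −122.4/25 = −4.896 eV.
The photon energy is |E_9 − E_5| = 3.38 eV.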